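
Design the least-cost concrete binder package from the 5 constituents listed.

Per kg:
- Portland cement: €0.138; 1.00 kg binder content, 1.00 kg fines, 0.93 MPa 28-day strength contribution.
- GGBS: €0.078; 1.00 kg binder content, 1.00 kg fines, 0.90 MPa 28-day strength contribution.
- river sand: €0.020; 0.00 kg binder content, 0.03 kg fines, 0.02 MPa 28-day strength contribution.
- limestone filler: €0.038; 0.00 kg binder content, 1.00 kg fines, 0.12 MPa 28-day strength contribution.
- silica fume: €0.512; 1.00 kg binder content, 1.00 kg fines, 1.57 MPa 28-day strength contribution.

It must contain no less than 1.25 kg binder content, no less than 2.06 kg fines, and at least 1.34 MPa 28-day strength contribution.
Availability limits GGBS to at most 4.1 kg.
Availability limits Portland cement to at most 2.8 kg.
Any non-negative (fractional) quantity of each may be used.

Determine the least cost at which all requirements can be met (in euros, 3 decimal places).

€0.134

This is a linear program. Let x1 = kg of Portland cement, x2 = kg of GGBS, x3 = kg of river sand, x4 = kg of limestone filler, x5 = kg of silica fume.
Minimise 0.138x1 + 0.078x2 + 0.02x3 + 0.038x4 + 0.512x5 with:
  1x1 + 1x2 + 1x5 ≥ 1.25   (binder content)
  1x1 + 1x2 + 0.03x3 + 1x4 + 1x5 ≥ 2.06   (fines)
  0.93x1 + 0.9x2 + 0.02x3 + 0.12x4 + 1.57x5 ≥ 1.34   (28-day strength contribution)
  x2 ≤ 4.1
  x1 ≤ 2.8
  x1, x2, x3, x4, x5 ≥ 0.
At the optimum only GGBS, limestone filler are positive (Portland cement, river sand, silica fume = 0). The fines and 28-day strength contribution requirements are met with equality.
So GGBS = 1.401 kg, limestone filler = 0.659 kg.
Cost = 0.078·1.401 + 0.038·0.659 = 0.13432.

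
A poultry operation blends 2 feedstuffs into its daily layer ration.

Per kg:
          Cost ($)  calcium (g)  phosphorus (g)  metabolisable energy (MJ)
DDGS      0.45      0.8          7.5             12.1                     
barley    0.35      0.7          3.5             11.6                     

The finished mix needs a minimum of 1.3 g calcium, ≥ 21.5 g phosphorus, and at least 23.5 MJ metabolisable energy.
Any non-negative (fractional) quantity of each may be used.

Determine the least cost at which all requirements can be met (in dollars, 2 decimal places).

Set it up as a linear program. Let x1 = kg of DDGS, x2 = kg of barley.
Minimize 0.45x1 + 0.35x2 s.t.:
  0.8x1 + 0.7x2 ≥ 1.3   (calcium)
  7.5x1 + 3.5x2 ≥ 21.5   (phosphorus)
  12.1x1 + 11.6x2 ≥ 23.5   (metabolisable energy)
  x1, x2 ≥ 0.
The cheapest feasible vertex uses only DDGS; barley is not used. The phosphorus requirement is met with equality.
So DDGS = 2.867 kg.
Objective = 0.45·2.867 = 1.2902.

$1.29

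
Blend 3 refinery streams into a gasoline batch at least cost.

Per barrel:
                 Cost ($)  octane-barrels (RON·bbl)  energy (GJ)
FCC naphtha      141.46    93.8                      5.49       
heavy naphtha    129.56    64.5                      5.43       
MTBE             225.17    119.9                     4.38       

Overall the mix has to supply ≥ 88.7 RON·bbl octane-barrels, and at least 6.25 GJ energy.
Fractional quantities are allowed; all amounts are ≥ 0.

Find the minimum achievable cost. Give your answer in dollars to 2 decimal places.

$154.42

This is a linear program. Let x1 = barrels of FCC naphtha, x2 = barrels of heavy naphtha, x3 = barrels of MTBE.
Minimize 141.46x1 + 129.56x2 + 225.17x3 with:
  93.8x1 + 64.5x2 + 119.9x3 ≥ 88.7   (octane-barrels)
  5.49x1 + 5.43x2 + 4.38x3 ≥ 6.25   (energy)
  x1, x2, x3 ≥ 0.
The cheapest feasible vertex uses only FCC naphtha, heavy naphtha; MTBE is not used. Binding constraints: octane-barrels and energy.
Solving gives x1 = 0.5058, x2 = 0.6396.
Cost = 141.46·0.5058 + 129.56·0.6396 = 154.4170.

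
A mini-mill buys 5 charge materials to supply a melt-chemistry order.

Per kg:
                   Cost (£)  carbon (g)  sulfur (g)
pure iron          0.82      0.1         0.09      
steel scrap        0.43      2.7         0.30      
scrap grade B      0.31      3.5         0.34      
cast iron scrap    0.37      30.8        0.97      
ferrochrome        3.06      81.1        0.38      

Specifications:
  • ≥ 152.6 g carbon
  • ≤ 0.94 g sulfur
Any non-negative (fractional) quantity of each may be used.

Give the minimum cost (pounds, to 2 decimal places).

Let x1 = kg of pure iron, x2 = kg of steel scrap, x3 = kg of scrap grade B, x4 = kg of cast iron scrap, x5 = kg of ferrochrome.
Minimize 0.82x1 + 0.43x2 + 0.31x3 + 0.37x4 + 3.06x5 subject to:
  0.1x1 + 2.7x2 + 3.5x3 + 30.8x4 + 81.1x5 ≥ 152.6   (carbon)
  0.09x1 + 0.3x2 + 0.34x3 + 0.97x4 + 0.38x5 ≤ 0.94   (sulfur)
  x1, x2, x3, x4, x5 ≥ 0.
The minimum-cost mix takes nothing from pure iron, steel scrap, scrap grade B — only cast iron scrap, ferrochrome. There the carbon and sulfur constraints are tight.
So cast iron scrap = 0.2725 kg, ferrochrome = 1.778 kg.
Hence cost = 0.37·0.2725 + 3.06·1.778 = £5.5415.

£5.54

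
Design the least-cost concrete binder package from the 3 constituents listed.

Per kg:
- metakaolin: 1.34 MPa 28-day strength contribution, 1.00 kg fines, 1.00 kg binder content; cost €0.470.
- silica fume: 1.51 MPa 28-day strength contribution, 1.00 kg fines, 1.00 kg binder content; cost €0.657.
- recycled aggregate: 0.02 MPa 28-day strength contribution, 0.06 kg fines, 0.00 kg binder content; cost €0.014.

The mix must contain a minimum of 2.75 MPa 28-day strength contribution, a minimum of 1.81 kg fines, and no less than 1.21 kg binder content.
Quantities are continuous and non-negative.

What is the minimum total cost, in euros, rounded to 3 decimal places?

Set it up as a linear program. Let x1 = kg of metakaolin, x2 = kg of silica fume, x3 = kg of recycled aggregate.
Minimise 0.47x1 + 0.657x2 + 0.014x3 subject to:
  1.34x1 + 1.51x2 + 0.02x3 ≥ 2.75   (28-day strength contribution)
  1x1 + 1x2 + 0.06x3 ≥ 1.81   (fines)
  1x1 + 1x2 ≥ 1.21   (binder content)
  x1, x2, x3 ≥ 0.
At the optimum only metakaolin is positive (silica fume, recycled aggregate = 0). The 28-day strength contribution requirement is met with equality.
So metakaolin = 2.0522 kg.
Objective = 0.47·2.0522 = 0.96453.

€0.965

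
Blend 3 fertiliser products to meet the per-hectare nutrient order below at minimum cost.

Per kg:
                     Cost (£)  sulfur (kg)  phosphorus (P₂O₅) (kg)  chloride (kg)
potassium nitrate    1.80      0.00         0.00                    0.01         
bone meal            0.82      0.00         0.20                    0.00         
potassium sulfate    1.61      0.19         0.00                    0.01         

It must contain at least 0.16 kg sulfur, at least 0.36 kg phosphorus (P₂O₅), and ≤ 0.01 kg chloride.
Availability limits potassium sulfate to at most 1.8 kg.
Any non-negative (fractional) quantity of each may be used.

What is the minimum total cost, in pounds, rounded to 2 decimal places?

Set it up as a linear program. Let x1 = kg of potassium nitrate, x2 = kg of bone meal, x3 = kg of potassium sulfate.
Minimise 1.8x1 + 0.82x2 + 1.61x3 s.t.:
  0.19x3 ≥ 0.16   (sulfur)
  0.2x2 ≥ 0.36   (phosphorus (P₂O₅))
  0.01x1 + 0.01x3 ≤ 0.01   (chloride)
  x3 ≤ 1.8
  x1, x2, x3 ≥ 0.
At the optimum only bone meal, potassium sulfate are positive (potassium nitrate = 0). Binding constraints: sulfur and phosphorus (P₂O₅).
Optimal quantities: bone meal = 1.8 kg, potassium sulfate = 0.8421 kg.
Objective = 0.82·1.8 + 1.61·0.8421 = 2.8318.

£2.83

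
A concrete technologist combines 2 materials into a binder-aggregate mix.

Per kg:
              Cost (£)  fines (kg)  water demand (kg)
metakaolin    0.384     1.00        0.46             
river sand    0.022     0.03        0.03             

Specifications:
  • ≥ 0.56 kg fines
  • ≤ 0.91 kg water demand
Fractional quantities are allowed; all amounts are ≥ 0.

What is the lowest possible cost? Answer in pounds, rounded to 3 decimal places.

Set it up as a linear program. Let x1 = kg of metakaolin, x2 = kg of river sand.
Minimize 0.384x1 + 0.022x2 s.t.:
  1x1 + 0.03x2 ≥ 0.56   (fines)
  0.46x1 + 0.03x2 ≤ 0.91   (water demand)
  x1, x2 ≥ 0.
The cheapest feasible vertex uses only metakaolin; river sand is not used. The fines requirement is met with equality.
So metakaolin = 0.56 kg.
Total cost: 0.384·0.56 = 0.21504.

£0.215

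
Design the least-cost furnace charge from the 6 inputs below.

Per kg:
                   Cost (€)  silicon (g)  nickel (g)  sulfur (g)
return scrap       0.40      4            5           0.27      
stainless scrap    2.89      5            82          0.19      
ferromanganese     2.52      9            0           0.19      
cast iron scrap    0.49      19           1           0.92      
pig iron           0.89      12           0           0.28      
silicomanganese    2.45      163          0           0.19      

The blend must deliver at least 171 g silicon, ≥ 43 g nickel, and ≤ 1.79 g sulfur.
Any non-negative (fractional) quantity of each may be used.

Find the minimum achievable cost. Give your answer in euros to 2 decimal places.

Let x1 = kg of return scrap, x2 = kg of stainless scrap, x3 = kg of ferromanganese, x4 = kg of cast iron scrap, x5 = kg of pig iron, x6 = kg of silicomanganese.
Minimise 0.4x1 + 2.89x2 + 2.52x3 + 0.49x4 + 0.89x5 + 2.45x6 subject to:
  4x1 + 5x2 + 9x3 + 19x4 + 12x5 + 163x6 ≥ 171   (silicon)
  5x1 + 82x2 + 1x4 ≥ 43   (nickel)
  0.27x1 + 0.19x2 + 0.19x3 + 0.92x4 + 0.28x5 + 0.19x6 ≤ 1.79   (sulfur)
  x1, x2, x3, x4, x5, x6 ≥ 0.
At the optimum only stainless scrap, silicomanganese are positive (return scrap, ferromanganese, cast iron scrap, pig iron = 0). Binding constraints: silicon and nickel.
So stainless scrap = 0.5244 kg, silicomanganese = 1.033 kg.
Cost = 2.89·0.5244 + 2.45·1.033 = 4.0464.

€4.05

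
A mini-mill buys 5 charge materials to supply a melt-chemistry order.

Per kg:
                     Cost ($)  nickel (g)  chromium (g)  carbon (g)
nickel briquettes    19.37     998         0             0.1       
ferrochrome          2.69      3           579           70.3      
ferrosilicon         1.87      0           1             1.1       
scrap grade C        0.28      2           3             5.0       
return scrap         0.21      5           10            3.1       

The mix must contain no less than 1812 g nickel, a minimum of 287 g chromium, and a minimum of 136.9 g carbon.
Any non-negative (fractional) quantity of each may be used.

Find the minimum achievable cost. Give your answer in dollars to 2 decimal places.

Treat it as an LP. Let x1 = kg of nickel briquettes, x2 = kg of ferrochrome, x3 = kg of ferrosilicon, x4 = kg of scrap grade C, x5 = kg of return scrap.
min 19.37x1 + 2.69x2 + 1.87x3 + 0.28x4 + 0.21x5 with:
  998x1 + 3x2 + 2x4 + 5x5 ≥ 1812   (nickel)
  579x2 + 1x3 + 3x4 + 10x5 ≥ 287   (chromium)
  0.1x1 + 70.3x2 + 1.1x3 + 5x4 + 3.1x5 ≥ 136.9   (carbon)
  x1, x2, x3, x4, x5 ≥ 0.
The minimum-cost mix takes nothing from ferrochrome, ferrosilicon, scrap grade C — only nickel briquettes, return scrap. Binding constraints: nickel and carbon.
So nickel briquettes = 1.5946 kg, return scrap = 44.11 kg.
Total cost: 19.37·1.5946 + 0.21·44.11 = 40.1505.

$40.15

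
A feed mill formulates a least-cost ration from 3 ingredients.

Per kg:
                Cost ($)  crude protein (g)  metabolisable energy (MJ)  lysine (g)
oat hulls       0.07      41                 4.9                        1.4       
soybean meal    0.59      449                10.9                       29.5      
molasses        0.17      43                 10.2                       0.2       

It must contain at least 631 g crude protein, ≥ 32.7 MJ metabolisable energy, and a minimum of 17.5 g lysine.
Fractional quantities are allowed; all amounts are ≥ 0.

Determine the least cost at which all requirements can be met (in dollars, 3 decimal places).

Set it up as a linear program. Let x1 = kg of oat hulls, x2 = kg of soybean meal, x3 = kg of molasses.
Minimise 0.07x1 + 0.59x2 + 0.17x3 subject to:
  41x1 + 449x2 + 43x3 ≥ 631   (crude protein)
  4.9x1 + 10.9x2 + 10.2x3 ≥ 32.7   (metabolisable energy)
  1.4x1 + 29.5x2 + 0.2x3 ≥ 17.5   (lysine)
  x1, x2, x3 ≥ 0.
The minimum-cost mix takes nothing from molasses — only oat hulls, soybean meal. The crude protein and metabolisable energy requirements are met with equality.
So oat hulls = 4.452 kg, soybean meal = 0.9989 kg.
Total cost: 0.07·4.452 + 0.59·0.9989 = 0.90099.

$0.901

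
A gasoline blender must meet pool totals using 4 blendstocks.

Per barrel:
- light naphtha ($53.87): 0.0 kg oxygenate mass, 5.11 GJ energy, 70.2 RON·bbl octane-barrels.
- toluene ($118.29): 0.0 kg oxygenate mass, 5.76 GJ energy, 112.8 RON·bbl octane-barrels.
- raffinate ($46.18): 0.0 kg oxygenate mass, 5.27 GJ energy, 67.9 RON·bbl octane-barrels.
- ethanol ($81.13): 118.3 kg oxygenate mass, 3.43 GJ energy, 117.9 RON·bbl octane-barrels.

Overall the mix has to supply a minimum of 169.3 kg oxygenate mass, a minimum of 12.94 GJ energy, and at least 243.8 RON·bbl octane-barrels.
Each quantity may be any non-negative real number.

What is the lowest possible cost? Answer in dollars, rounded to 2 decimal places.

$186.48

Treat it as an LP. Let x1 = barrels of light naphtha, x2 = barrels of toluene, x3 = barrels of raffinate, x4 = barrels of ethanol.
Minimise 53.87x1 + 118.29x2 + 46.18x3 + 81.13x4 subject to:
  118.3x4 ≥ 169.3   (oxygenate mass)
  5.11x1 + 5.76x2 + 5.27x3 + 3.43x4 ≥ 12.94   (energy)
  70.2x1 + 112.8x2 + 67.9x3 + 117.9x4 ≥ 243.8   (octane-barrels)
  x1, x2, x3, x4 ≥ 0.
The cheapest feasible vertex uses only raffinate, ethanol; light naphtha, toluene are not used. The oxygenate mass and energy requirements are met with equality.
Solving gives x3 = 1.524, x4 = 1.431.
Total cost: 46.18·1.524 + 81.13·1.431 = 186.4754.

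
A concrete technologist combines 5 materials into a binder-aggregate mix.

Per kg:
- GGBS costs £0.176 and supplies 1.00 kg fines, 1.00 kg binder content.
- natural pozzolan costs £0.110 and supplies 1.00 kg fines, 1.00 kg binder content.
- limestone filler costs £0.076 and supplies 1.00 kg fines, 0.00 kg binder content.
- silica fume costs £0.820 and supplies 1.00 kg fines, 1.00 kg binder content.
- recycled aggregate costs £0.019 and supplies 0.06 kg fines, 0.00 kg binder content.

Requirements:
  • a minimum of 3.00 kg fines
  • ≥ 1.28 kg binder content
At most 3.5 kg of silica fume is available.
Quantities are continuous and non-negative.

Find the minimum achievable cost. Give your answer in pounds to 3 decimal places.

£0.272

Let x1 = kg of GGBS, x2 = kg of natural pozzolan, x3 = kg of limestone filler, x4 = kg of silica fume, x5 = kg of recycled aggregate.
min 0.176x1 + 0.11x2 + 0.076x3 + 0.82x4 + 0.019x5 s.t.:
  1x1 + 1x2 + 1x3 + 1x4 + 0.06x5 ≥ 3   (fines)
  1x1 + 1x2 + 1x4 ≥ 1.28   (binder content)
  x4 ≤ 3.5
  x1, x2, x3, x4, x5 ≥ 0.
The optimal basis is {natural pozzolan, limestone filler}; GGBS, silica fume, recycled aggregate drop out. There the fines and binder content constraints are tight.
Optimal quantities: natural pozzolan = 1.28 kg, limestone filler = 1.72 kg.
Hence cost = 0.11·1.28 + 0.076·1.72 = £0.27152.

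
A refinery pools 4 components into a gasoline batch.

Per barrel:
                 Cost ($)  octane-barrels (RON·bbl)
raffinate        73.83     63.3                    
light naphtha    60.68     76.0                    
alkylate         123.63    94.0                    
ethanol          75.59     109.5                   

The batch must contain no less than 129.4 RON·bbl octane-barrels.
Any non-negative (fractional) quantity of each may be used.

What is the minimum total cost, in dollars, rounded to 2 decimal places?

$89.33

This is a linear program. Let x1 = barrels of raffinate, x2 = barrels of light naphtha, x3 = barrels of alkylate, x4 = barrels of ethanol.
Minimise 73.83x1 + 60.68x2 + 123.63x3 + 75.59x4 subject to:
  63.3x1 + 76x2 + 94x3 + 109.5x4 ≥ 129.4   (octane-barrels)
  x1, x2, x3, x4 ≥ 0.
The optimal basis is {ethanol}; raffinate, light naphtha, alkylate drop out. There the octane-barrels constraint is tight.
That vertex is x4 = 1.18174.
Cost = 75.59·1.18174 = 89.3277.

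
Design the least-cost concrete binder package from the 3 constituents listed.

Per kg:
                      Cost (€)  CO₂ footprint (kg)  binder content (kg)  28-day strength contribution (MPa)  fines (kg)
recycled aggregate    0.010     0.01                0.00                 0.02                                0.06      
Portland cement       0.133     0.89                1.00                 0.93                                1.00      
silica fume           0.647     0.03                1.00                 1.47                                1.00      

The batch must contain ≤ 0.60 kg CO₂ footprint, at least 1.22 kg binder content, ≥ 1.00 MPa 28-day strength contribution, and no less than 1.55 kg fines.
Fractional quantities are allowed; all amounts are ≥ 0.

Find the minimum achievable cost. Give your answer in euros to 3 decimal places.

Set it up as a linear program. Let x1 = kg of recycled aggregate, x2 = kg of Portland cement, x3 = kg of silica fume.
Minimise 0.01x1 + 0.133x2 + 0.647x3 subject to:
  0.01x1 + 0.89x2 + 0.03x3 ≤ 0.6   (CO₂ footprint)
  1x2 + 1x3 ≥ 1.22   (binder content)
  0.02x1 + 0.93x2 + 1.47x3 ≥ 1   (28-day strength contribution)
  0.06x1 + 1x2 + 1x3 ≥ 1.55   (fines)
  x1, x2, x3 ≥ 0.
All 3 inputs are positive at the optimum. There the CO₂ footprint, binder content, fines constraints are tight.
So recycled aggregate = 5.5 kg, Portland cement = 0.5912 kg, silica fume = 0.6288 kg.
Cost = 0.01·5.5 + 0.133·0.5912 + 0.647·0.6288 = 0.54046.

€0.540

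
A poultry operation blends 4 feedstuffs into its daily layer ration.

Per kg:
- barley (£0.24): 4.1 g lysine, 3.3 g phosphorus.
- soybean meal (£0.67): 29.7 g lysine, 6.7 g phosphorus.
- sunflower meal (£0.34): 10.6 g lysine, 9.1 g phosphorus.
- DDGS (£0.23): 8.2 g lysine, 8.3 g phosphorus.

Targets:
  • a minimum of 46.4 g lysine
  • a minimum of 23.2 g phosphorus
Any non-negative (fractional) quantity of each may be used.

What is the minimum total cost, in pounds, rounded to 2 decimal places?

£1.14

This is a linear program. Let x1 = kg of barley, x2 = kg of soybean meal, x3 = kg of sunflower meal, x4 = kg of DDGS.
Minimise 0.24x1 + 0.67x2 + 0.34x3 + 0.23x4 s.t.:
  4.1x1 + 29.7x2 + 10.6x3 + 8.2x4 ≥ 46.4   (lysine)
  3.3x1 + 6.7x2 + 9.1x3 + 8.3x4 ≥ 23.2   (phosphorus)
  x1, x2, x3, x4 ≥ 0.
The cheapest feasible vertex uses only soybean meal, DDGS; barley, sunflower meal are not used. The lysine and phosphorus requirements are met with equality.
Optimal quantities: soybean meal = 1.017 kg, DDGS = 1.974 kg.
Cost = 0.67·1.017 + 0.23·1.974 = 1.1354.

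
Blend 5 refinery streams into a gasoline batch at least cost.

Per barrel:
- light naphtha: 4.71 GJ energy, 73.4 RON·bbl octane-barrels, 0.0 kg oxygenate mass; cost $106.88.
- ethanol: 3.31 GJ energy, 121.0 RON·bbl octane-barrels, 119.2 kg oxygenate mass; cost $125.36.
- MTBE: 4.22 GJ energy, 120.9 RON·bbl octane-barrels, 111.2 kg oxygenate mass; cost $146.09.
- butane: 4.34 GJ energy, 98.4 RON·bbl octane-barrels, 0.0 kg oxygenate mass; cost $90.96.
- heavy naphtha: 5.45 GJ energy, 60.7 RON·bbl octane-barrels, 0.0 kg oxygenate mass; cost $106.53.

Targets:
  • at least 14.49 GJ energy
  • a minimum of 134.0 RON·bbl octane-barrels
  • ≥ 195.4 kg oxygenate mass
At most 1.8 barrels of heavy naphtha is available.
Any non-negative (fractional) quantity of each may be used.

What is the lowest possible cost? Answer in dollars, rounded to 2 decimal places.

Treat it as an LP. Let x1 = barrels of light naphtha, x2 = barrels of ethanol, x3 = barrels of MTBE, x4 = barrels of butane, x5 = barrels of heavy naphtha.
Minimize 106.88x1 + 125.36x2 + 146.09x3 + 90.96x4 + 106.53x5 subject to:
  4.71x1 + 3.31x2 + 4.22x3 + 4.34x4 + 5.45x5 ≥ 14.49   (energy)
  73.4x1 + 121x2 + 120.9x3 + 98.4x4 + 60.7x5 ≥ 134   (octane-barrels)
  119.2x2 + 111.2x3 ≥ 195.4   (oxygenate mass)
  x5 ≤ 1.8
  x1, x2, x3, x4, x5 ≥ 0.
At the optimum only ethanol, heavy naphtha are positive (light naphtha, MTBE, butane = 0). There the energy and oxygenate mass constraints are tight.
So ethanol = 1.6393 barrels, heavy naphtha = 1.6631 barrels.
Hence cost = 125.36·1.6393 + 106.53·1.6631 = $382.6727.

$382.67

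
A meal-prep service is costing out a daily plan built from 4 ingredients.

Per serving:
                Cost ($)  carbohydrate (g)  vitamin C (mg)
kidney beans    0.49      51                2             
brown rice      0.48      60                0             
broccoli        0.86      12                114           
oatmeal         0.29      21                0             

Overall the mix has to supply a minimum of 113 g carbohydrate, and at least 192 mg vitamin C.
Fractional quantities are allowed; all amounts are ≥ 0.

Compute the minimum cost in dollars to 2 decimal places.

$2.19

This is a linear program. Let x1 = servings of kidney beans, x2 = servings of brown rice, x3 = servings of broccoli, x4 = servings of oatmeal.
min 0.49x1 + 0.48x2 + 0.86x3 + 0.29x4 s.t.:
  51x1 + 60x2 + 12x3 + 21x4 ≥ 113   (carbohydrate)
  2x1 + 114x3 ≥ 192   (vitamin C)
  x1, x2, x3, x4 ≥ 0.
The optimal basis is {brown rice, broccoli}; kidney beans, oatmeal drop out. There the carbohydrate and vitamin C constraints are tight.
Solving gives x2 = 1.546, x3 = 1.684.
Objective = 0.48·1.546 + 0.86·1.684 = 2.1903.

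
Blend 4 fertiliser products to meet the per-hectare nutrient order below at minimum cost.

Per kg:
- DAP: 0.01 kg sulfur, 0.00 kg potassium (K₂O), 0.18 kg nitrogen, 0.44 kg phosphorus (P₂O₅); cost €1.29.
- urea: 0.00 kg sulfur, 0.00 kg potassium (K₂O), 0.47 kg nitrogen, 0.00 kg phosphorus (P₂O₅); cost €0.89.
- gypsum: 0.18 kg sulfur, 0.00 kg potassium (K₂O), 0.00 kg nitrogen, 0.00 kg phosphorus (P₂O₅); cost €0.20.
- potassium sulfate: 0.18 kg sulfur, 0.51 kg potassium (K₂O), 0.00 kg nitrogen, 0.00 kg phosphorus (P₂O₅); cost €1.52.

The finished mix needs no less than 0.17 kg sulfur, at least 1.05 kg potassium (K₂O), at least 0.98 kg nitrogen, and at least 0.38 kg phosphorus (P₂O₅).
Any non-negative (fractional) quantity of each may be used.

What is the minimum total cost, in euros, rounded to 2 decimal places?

€5.80

Set it up as a linear program. Let x1 = kg of DAP, x2 = kg of urea, x3 = kg of gypsum, x4 = kg of potassium sulfate.
Minimise 1.29x1 + 0.89x2 + 0.2x3 + 1.52x4 with:
  0.01x1 + 0.18x3 + 0.18x4 ≥ 0.17   (sulfur)
  0.51x4 ≥ 1.05   (potassium (K₂O))
  0.18x1 + 0.47x2 ≥ 0.98   (nitrogen)
  0.44x1 ≥ 0.38   (phosphorus (P₂O₅))
  x1, x2, x3, x4 ≥ 0.
The minimum-cost mix takes nothing from gypsum — only DAP, urea, potassium sulfate. There the potassium (K₂O), nitrogen, phosphorus (P₂O₅) constraints are tight.
Optimal quantities: DAP = 0.8636 kg, urea = 1.754 kg, potassium sulfate = 2.059 kg.
Total cost: 1.29·0.8636 + 0.89·1.754 + 1.52·2.059 = 5.8048.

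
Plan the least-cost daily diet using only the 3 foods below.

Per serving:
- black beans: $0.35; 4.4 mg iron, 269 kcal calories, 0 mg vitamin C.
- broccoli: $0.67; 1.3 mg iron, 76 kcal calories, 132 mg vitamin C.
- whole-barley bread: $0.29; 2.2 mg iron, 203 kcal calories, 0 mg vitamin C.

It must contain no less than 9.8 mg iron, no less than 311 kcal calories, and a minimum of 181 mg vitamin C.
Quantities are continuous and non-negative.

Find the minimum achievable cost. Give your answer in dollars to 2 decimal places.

Let x1 = servings of black beans, x2 = servings of broccoli, x3 = servings of whole-barley bread.
Minimise 0.35x1 + 0.67x2 + 0.29x3 s.t.:
  4.4x1 + 1.3x2 + 2.2x3 ≥ 9.8   (iron)
  269x1 + 76x2 + 203x3 ≥ 311   (calories)
  132x2 ≥ 181   (vitamin C)
  x1, x2, x3 ≥ 0.
At the optimum only black beans, broccoli are positive (whole-barley bread = 0). Binding constraints: iron and vitamin C.
So black beans = 1.822 servings, broccoli = 1.371 servings.
Objective = 0.35·1.822 + 0.67·1.371 = 1.5563.

$1.56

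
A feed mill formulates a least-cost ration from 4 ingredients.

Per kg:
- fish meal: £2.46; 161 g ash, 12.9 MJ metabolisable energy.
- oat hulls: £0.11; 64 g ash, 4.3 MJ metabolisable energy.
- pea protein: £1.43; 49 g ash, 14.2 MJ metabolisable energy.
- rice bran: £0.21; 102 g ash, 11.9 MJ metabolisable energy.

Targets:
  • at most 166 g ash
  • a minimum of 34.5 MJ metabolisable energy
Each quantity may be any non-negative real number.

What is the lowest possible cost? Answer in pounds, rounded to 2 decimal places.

Let x1 = kg of fish meal, x2 = kg of oat hulls, x3 = kg of pea protein, x4 = kg of rice bran.
Minimize 2.46x1 + 0.11x2 + 1.43x3 + 0.21x4 subject to:
  161x1 + 64x2 + 49x3 + 102x4 ≤ 166   (ash)
  12.9x1 + 4.3x2 + 14.2x3 + 11.9x4 ≥ 34.5   (metabolisable energy)
  x1, x2, x3, x4 ≥ 0.
The minimum-cost mix takes nothing from fish meal, oat hulls — only pea protein, rice bran. Binding constraints: ash and metabolisable energy.
That vertex is x3 = 1.784, x4 = 0.7705.
Hence cost = 1.43·1.784 + 0.21·0.7705 = £2.7129.

£2.71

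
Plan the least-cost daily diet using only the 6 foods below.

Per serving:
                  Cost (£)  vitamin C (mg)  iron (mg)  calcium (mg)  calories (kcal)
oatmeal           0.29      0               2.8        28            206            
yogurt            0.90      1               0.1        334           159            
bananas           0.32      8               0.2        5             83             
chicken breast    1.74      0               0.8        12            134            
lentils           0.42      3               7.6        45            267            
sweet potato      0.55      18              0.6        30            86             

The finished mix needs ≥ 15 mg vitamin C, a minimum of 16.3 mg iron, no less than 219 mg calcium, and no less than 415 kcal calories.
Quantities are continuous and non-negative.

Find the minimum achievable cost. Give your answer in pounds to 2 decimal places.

Let x1 = servings of oatmeal, x2 = servings of yogurt, x3 = servings of bananas, x4 = servings of chicken breast, x5 = servings of lentils, x6 = servings of sweet potato.
Minimise 0.29x1 + 0.9x2 + 0.32x3 + 1.74x4 + 0.42x5 + 0.55x6 subject to:
  1x2 + 8x3 + 3x5 + 18x6 ≥ 15   (vitamin C)
  2.8x1 + 0.1x2 + 0.2x3 + 0.8x4 + 7.6x5 + 0.6x6 ≥ 16.3   (iron)
  28x1 + 334x2 + 5x3 + 12x4 + 45x5 + 30x6 ≥ 219   (calcium)
  206x1 + 159x2 + 83x3 + 134x4 + 267x5 + 86x6 ≥ 415   (calories)
  x1, x2, x3, x4, x5, x6 ≥ 0.
At the optimum only yogurt, lentils, sweet potato are positive (oatmeal, bananas, chicken breast = 0). The vitamin C, iron, calcium requirements are met with equality.
So yogurt = 0.3305 servings, lentils = 2.104 servings, sweet potato = 0.4643 servings.
Hence cost = 0.9·0.3305 + 0.42·2.104 + 0.55·0.4643 = £1.4365.

£1.44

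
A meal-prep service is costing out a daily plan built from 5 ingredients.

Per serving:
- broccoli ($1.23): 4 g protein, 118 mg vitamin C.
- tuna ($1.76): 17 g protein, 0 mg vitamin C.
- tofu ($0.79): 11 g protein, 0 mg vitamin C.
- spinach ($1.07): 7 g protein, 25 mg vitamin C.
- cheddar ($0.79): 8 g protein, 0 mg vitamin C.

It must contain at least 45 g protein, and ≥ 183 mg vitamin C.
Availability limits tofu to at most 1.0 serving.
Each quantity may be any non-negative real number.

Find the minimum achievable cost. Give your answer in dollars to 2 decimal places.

$5.44

This is a linear program. Let x1 = servings of broccoli, x2 = servings of tuna, x3 = servings of tofu, x4 = servings of spinach, x5 = servings of cheddar.
Minimise 1.23x1 + 1.76x2 + 0.79x3 + 1.07x4 + 0.79x5 subject to:
  4x1 + 17x2 + 11x3 + 7x4 + 8x5 ≥ 45   (protein)
  118x1 + 25x4 ≥ 183   (vitamin C)
  x3 ≤ 1
  x1, x2, x3, x4, x5 ≥ 0.
The optimal basis is {broccoli, tofu, cheddar}; tuna, spinach drop out. Binding constraints: protein, vitamin C, the tofu cap.
Optimal quantities: broccoli = 1.551 servings, tofu = 1 serving, cheddar = 3.475 servings.
Hence cost = 1.23·1.551 + 0.79·1 + 0.79·3.475 = $5.4430.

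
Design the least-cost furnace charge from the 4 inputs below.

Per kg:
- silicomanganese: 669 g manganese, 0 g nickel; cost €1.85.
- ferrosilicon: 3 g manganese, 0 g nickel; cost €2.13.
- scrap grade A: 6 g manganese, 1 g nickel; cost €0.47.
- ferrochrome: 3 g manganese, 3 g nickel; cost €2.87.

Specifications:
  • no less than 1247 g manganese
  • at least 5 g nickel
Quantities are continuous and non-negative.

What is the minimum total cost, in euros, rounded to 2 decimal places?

This is a linear program. Let x1 = kg of silicomanganese, x2 = kg of ferrosilicon, x3 = kg of scrap grade A, x4 = kg of ferrochrome.
Minimise 1.85x1 + 2.13x2 + 0.47x3 + 2.87x4 s.t.:
  669x1 + 3x2 + 6x3 + 3x4 ≥ 1247   (manganese)
  1x3 + 3x4 ≥ 5   (nickel)
  x1, x2, x3, x4 ≥ 0.
The cheapest feasible vertex uses only silicomanganese, scrap grade A; ferrosilicon, ferrochrome are not used. The manganese and nickel requirements are met with equality.
Optimal quantities: silicomanganese = 1.819 kg, scrap grade A = 5 kg.
Objective = 1.85·1.819 + 0.47·5 = 5.7152.

€5.72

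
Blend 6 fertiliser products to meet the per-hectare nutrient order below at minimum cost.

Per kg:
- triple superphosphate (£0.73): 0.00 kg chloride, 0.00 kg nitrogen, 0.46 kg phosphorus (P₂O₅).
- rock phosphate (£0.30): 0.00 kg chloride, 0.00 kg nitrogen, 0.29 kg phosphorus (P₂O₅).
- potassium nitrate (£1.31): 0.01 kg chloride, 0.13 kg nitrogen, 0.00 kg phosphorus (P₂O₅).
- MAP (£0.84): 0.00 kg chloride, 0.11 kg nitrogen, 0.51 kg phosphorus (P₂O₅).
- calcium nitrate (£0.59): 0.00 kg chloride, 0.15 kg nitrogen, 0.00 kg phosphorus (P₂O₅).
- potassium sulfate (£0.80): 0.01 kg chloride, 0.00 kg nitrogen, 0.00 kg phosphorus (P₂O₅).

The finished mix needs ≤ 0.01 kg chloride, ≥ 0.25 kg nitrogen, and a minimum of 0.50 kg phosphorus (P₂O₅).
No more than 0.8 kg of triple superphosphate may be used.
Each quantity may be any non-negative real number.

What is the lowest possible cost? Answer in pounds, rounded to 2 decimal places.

Treat it as an LP. Let x1 = kg of triple superphosphate, x2 = kg of rock phosphate, x3 = kg of potassium nitrate, x4 = kg of MAP, x5 = kg of calcium nitrate, x6 = kg of potassium sulfate.
Minimise 0.73x1 + 0.3x2 + 1.31x3 + 0.84x4 + 0.59x5 + 0.8x6 subject to:
  0.01x3 + 0.01x6 ≤ 0.01   (chloride)
  0.13x3 + 0.11x4 + 0.15x5 ≥ 0.25   (nitrogen)
  0.46x1 + 0.29x2 + 0.51x4 ≥ 0.5   (phosphorus (P₂O₅))
  x1 ≤ 0.8
  x1, x2, x3, x4, x5, x6 ≥ 0.
The optimal basis is {MAP, calcium nitrate}; triple superphosphate, rock phosphate, potassium nitrate, potassium sulfate drop out. Binding constraints: nitrogen and phosphorus (P₂O₅).
That vertex is x4 = 0.9804, x5 = 0.9477.
Total cost: 0.84·0.9804 + 0.59·0.9477 = 1.3827.

£1.38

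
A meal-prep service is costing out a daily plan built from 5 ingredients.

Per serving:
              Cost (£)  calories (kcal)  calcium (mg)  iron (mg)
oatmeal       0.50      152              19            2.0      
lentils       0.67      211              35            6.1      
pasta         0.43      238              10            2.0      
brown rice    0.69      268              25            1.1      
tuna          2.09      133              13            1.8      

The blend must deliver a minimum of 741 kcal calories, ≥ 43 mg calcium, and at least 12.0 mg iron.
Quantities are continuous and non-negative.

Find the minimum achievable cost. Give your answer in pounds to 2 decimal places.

This is a linear program. Let x1 = servings of oatmeal, x2 = servings of lentils, x3 = servings of pasta, x4 = servings of brown rice, x5 = servings of tuna.
Minimize 0.5x1 + 0.67x2 + 0.43x3 + 0.69x4 + 2.09x5 with:
  152x1 + 211x2 + 238x3 + 268x4 + 133x5 ≥ 741   (calories)
  19x1 + 35x2 + 10x3 + 25x4 + 13x5 ≥ 43   (calcium)
  2x1 + 6.1x2 + 2x3 + 1.1x4 + 1.8x5 ≥ 12   (iron)
  x1, x2, x3, x4, x5 ≥ 0.
At the optimum only lentils, pasta are positive (oatmeal, brown rice, tuna = 0). The calories and iron requirements are met with equality.
Solving gives x2 = 1.334, x3 = 1.931.
Cost = 0.67·1.334 + 0.43·1.931 = 1.7241.

£1.72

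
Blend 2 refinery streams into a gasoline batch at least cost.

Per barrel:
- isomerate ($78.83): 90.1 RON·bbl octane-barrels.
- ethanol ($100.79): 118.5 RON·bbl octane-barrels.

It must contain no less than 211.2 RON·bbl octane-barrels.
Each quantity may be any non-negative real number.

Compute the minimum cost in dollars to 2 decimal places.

$179.64

Let x1 = barrels of isomerate, x2 = barrels of ethanol.
Minimize 78.83x1 + 100.79x2 with:
  90.1x1 + 118.5x2 ≥ 211.2   (octane-barrels)
  x1, x2 ≥ 0.
The minimum-cost mix takes nothing from isomerate — only ethanol. There the octane-barrels constraint is tight.
Solving gives x2 = 1.7823.
Total cost: 100.79·1.7823 = 179.6380.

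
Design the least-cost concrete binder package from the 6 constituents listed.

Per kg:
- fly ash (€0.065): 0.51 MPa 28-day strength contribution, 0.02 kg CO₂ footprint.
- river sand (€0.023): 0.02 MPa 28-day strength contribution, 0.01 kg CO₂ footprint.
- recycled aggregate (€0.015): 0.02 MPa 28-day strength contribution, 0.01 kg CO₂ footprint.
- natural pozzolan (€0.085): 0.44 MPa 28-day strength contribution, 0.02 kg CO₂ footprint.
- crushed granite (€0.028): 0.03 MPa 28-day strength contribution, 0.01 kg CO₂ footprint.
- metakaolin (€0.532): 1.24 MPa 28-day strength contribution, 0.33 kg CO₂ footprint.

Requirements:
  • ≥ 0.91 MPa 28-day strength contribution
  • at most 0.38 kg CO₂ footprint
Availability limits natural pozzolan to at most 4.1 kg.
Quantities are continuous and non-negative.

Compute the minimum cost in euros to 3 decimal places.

€0.116

Treat it as an LP. Let x1 = kg of fly ash, x2 = kg of river sand, x3 = kg of recycled aggregate, x4 = kg of natural pozzolan, x5 = kg of crushed granite, x6 = kg of metakaolin.
Minimize 0.065x1 + 0.023x2 + 0.015x3 + 0.085x4 + 0.028x5 + 0.532x6 with:
  0.51x1 + 0.02x2 + 0.02x3 + 0.44x4 + 0.03x5 + 1.24x6 ≥ 0.91   (28-day strength contribution)
  0.02x1 + 0.01x2 + 0.01x3 + 0.02x4 + 0.01x5 + 0.33x6 ≤ 0.38   (CO₂ footprint)
  x4 ≤ 4.1
  x1, x2, x3, x4, x5, x6 ≥ 0.
At the optimum only fly ash is positive (river sand, recycled aggregate, natural pozzolan, crushed granite, metakaolin = 0). There the 28-day strength contribution constraint is tight.
Solving gives x1 = 1.784.
Total cost: 0.065·1.784 = 0.11596.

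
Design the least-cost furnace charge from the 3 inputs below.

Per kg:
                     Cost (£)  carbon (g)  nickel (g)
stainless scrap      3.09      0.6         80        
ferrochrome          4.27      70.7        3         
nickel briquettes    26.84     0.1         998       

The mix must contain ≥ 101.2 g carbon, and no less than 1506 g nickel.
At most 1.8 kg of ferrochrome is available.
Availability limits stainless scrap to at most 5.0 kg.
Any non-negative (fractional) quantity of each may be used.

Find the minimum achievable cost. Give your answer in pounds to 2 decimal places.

Treat it as an LP. Let x1 = kg of stainless scrap, x2 = kg of ferrochrome, x3 = kg of nickel briquettes.
min 3.09x1 + 4.27x2 + 26.84x3 with:
  0.6x1 + 70.7x2 + 0.1x3 ≥ 101.2   (carbon)
  80x1 + 3x2 + 998x3 ≥ 1506   (nickel)
  x2 ≤ 1.8
  x1 ≤ 5
  x1, x2, x3 ≥ 0.
The optimal basis is {ferrochrome, nickel briquettes}; stainless scrap drops out. Binding constraints: carbon and nickel.
Solving gives x2 = 1.4293, x3 = 1.5047.
Hence cost = 4.27·1.4293 + 26.84·1.5047 = £46.4893.

£46.49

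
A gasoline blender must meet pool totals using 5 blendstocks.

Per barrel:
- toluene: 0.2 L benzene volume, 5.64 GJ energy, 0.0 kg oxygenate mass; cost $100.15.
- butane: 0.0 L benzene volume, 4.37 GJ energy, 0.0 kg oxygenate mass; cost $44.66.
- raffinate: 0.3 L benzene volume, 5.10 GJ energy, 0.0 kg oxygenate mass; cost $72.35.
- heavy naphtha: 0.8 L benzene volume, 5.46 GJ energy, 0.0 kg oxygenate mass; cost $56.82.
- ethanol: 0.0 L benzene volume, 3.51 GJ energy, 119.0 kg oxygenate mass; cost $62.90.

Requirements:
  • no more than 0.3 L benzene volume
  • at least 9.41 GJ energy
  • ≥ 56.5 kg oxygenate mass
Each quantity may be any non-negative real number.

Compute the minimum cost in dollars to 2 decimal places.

Let x1 = barrels of toluene, x2 = barrels of butane, x3 = barrels of raffinate, x4 = barrels of heavy naphtha, x5 = barrels of ethanol.
Minimize 100.15x1 + 44.66x2 + 72.35x3 + 56.82x4 + 62.9x5 with:
  0.2x1 + 0.3x3 + 0.8x4 ≤ 0.3   (benzene volume)
  5.64x1 + 4.37x2 + 5.1x3 + 5.46x4 + 3.51x5 ≥ 9.41   (energy)
  119x5 ≥ 56.5   (oxygenate mass)
  x1, x2, x3, x4, x5 ≥ 0.
The minimum-cost mix takes nothing from toluene, raffinate, heavy naphtha — only butane, ethanol. Binding constraints: energy and oxygenate mass.
So butane = 1.772 barrels, ethanol = 0.4748 barrels.
Cost = 44.66·1.772 + 62.9·0.4748 = 109.0024.

$109.00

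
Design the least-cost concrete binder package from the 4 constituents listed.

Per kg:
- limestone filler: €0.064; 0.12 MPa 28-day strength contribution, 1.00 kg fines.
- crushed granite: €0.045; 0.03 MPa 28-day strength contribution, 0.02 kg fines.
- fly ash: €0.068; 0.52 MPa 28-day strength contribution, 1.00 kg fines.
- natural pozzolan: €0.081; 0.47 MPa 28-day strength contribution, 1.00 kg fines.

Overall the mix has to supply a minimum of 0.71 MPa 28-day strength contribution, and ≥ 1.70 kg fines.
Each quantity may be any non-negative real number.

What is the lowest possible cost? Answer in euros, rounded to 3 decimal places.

Let x1 = kg of limestone filler, x2 = kg of crushed granite, x3 = kg of fly ash, x4 = kg of natural pozzolan.
min 0.064x1 + 0.045x2 + 0.068x3 + 0.081x4 subject to:
  0.12x1 + 0.03x2 + 0.52x3 + 0.47x4 ≥ 0.71   (28-day strength contribution)
  1x1 + 0.02x2 + 1x3 + 1x4 ≥ 1.7   (fines)
  x1, x2, x3, x4 ≥ 0.
At the optimum only limestone filler, fly ash are positive (crushed granite, natural pozzolan = 0). The 28-day strength contribution and fines requirements are met with equality.
Solving gives x1 = 0.435, x3 = 1.265.
Total cost: 0.064·0.435 + 0.068·1.265 = 0.11386.

€0.114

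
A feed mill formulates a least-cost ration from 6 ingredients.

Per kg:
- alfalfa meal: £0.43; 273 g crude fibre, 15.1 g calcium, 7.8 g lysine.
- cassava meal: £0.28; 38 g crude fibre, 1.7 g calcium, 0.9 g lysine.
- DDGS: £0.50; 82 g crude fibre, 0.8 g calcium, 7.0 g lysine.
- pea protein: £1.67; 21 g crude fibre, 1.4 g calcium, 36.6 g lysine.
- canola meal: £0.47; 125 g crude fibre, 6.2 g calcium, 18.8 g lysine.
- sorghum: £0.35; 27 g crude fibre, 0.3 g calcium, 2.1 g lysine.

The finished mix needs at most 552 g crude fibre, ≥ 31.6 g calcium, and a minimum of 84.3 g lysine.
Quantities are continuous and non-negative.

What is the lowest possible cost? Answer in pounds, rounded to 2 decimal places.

Let x1 = kg of alfalfa meal, x2 = kg of cassava meal, x3 = kg of DDGS, x4 = kg of pea protein, x5 = kg of canola meal, x6 = kg of sorghum.
Minimize 0.43x1 + 0.28x2 + 0.5x3 + 1.67x4 + 0.47x5 + 0.35x6 s.t.:
  273x1 + 38x2 + 82x3 + 21x4 + 125x5 + 27x6 ≤ 552   (crude fibre)
  15.1x1 + 1.7x2 + 0.8x3 + 1.4x4 + 6.2x5 + 0.3x6 ≥ 31.6   (calcium)
  7.8x1 + 0.9x2 + 7x3 + 36.6x4 + 18.8x5 + 2.1x6 ≥ 84.3   (lysine)
  x1, x2, x3, x4, x5, x6 ≥ 0.
The minimum-cost mix takes nothing from cassava meal, DDGS, canola meal, sorghum — only alfalfa meal, pea protein. There the crude fibre and calcium constraints are tight.
That vertex is x1 = 1.677, x4 = 4.479.
Hence cost = 0.43·1.677 + 1.67·4.479 = £8.2010.

£8.20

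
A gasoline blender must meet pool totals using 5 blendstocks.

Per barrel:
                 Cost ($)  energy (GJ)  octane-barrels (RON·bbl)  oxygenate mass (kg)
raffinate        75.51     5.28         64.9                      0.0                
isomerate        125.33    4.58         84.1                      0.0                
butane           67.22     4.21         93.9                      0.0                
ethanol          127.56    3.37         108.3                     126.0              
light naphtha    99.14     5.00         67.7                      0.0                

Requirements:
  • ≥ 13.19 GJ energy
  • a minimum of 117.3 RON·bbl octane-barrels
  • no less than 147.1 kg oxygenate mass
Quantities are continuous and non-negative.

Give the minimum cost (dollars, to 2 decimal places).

$281.29

Let x1 = barrels of raffinate, x2 = barrels of isomerate, x3 = barrels of butane, x4 = barrels of ethanol, x5 = barrels of light naphtha.
Minimize 75.51x1 + 125.33x2 + 67.22x3 + 127.56x4 + 99.14x5 with:
  5.28x1 + 4.58x2 + 4.21x3 + 3.37x4 + 5x5 ≥ 13.19   (energy)
  64.9x1 + 84.1x2 + 93.9x3 + 108.3x4 + 67.7x5 ≥ 117.3   (octane-barrels)
  126x4 ≥ 147.1   (oxygenate mass)
  x1, x2, x3, x4, x5 ≥ 0.
At the optimum only raffinate, ethanol are positive (isomerate, butane, light naphtha = 0). There the energy and oxygenate mass constraints are tight.
That vertex is x1 = 1.75297, x4 = 1.16746.
Hence cost = 75.51·1.75297 + 127.56·1.16746 = $281.2880.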